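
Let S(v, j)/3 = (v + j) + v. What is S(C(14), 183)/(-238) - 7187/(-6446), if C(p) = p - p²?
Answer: 1302671/383537 ≈ 3.3965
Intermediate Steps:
S(v, j) = 3*j + 6*v (S(v, j) = 3*((v + j) + v) = 3*((j + v) + v) = 3*(j + 2*v) = 3*j + 6*v)
S(C(14), 183)/(-238) - 7187/(-6446) = (3*183 + 6*(14*(1 - 1*14)))/(-238) - 7187/(-6446) = (549 + 6*(14*(1 - 14)))*(-1/238) - 7187*(-1/6446) = (549 + 6*(14*(-13)))*(-1/238) + 7187/6446 = (549 + 6*(-182))*(-1/238) + 7187/6446 = (549 - 1092)*(-1/238) + 7187/6446 = -543*(-1/238) + 7187/6446 = 543/238 + 7187/6446 = 1302671/383537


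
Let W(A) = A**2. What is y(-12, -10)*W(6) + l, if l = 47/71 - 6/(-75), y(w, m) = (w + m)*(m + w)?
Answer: 30928917/1775 ≈ 17425.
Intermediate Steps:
y(w, m) = (m + w)**2 (y(w, m) = (m + w)*(m + w) = (m + w)**2)
l = 1317/1775 (l = 47*(1/71) - 6*(-1/75) = 47/71 + 2/25 = 1317/1775 ≈ 0.74197)
y(-12, -10)*W(6) + l = (-10 - 12)**2*6**2 + 1317/1775 = (-22)**2*36 + 1317/1775 = 484*36 + 1317/1775 = 17424 + 1317/1775 = 30928917/1775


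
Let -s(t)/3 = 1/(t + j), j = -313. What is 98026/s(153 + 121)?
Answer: 1274338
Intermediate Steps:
s(t) = -3/(-313 + t) (s(t) = -3/(t - 313) = -3/(-313 + t))
98026/s(153 + 121) = 98026/((-3/(-313 + (153 + 121)))) = 98026/((-3/(-313 + 274))) = 98026/((-3/(-39))) = 98026/((-3*(-1/39))) = 98026/(1/13) = 98026*13 = 1274338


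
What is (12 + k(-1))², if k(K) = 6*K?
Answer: 36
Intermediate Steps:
(12 + k(-1))² = (12 + 6*(-1))² = (12 - 6)² = 6² = 36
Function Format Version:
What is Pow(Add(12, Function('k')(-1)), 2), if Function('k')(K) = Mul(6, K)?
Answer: 36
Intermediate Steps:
Pow(Add(12, Function('k')(-1)), 2) = Pow(Add(12, Mul(6, -1)), 2) = Pow(Add(12, -6), 2) = Pow(6, 2) = 36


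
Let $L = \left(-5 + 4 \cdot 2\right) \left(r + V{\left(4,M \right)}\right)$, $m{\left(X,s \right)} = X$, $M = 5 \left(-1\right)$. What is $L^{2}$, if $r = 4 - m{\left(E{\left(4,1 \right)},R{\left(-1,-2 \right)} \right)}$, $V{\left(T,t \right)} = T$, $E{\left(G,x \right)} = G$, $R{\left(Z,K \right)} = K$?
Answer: $144$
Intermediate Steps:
$M = -5$
$r = 0$ ($r = 4 - 4 = 0$)
$L = 12$ ($L = \left(-5 + 4 \cdot 2\right) \left(0 + 4\right) = \left(-5 + 8\right) 4 = 3 \cdot 4 = 12$)
$L^{2} = 12^{2} = 144$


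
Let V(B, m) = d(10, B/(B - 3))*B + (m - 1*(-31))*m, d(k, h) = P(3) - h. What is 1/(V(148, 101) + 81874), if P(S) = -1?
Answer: 145/13761506 ≈ 1.0537e-5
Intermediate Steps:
d(k, h) = -1 - h
V(B, m) = B*(-1 - B/(-3 + B)) + m*(31 + m) (V(B, m) = (-1 - B/(B - 3))*B + (m - 1*(-31))*m = (-1 - B/(-3 + B))*B + (m + 31)*m = (-1 - B/(-3 + B))*B + (31 + m)*m = B*(-1 - B/(-3 + B)) + m*(31 + m))
1/(V(148, 101) + 81874) = 1/((-1*148*(-3 + 2*148) + 101*(-3 + 148)*(31 + 101))/(-3 + 148) + 81874) = 1/((-1*148*(-3 + 296) + 101*145*132)/145 + 81874) = 1/((-1*148*293 + 1933140)/145 + 81874) = 1/((-43364 + 1933140)/145 + 81874) = 1/((1/145)*1889776 + 81874) = 1/(1889776/145 + 81874) = 1/(13761506/145) = 145/13761506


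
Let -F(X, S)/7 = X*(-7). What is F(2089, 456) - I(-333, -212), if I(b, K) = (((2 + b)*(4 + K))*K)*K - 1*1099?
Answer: -3094201052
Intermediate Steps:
F(X, S) = 49*X (F(X, S) = -7*X*(-7) = -(-49)*X = 49*X)
I(b, K) = -1099 + K**2*(2 + b)*(4 + K) (I(b, K) = (K*(2 + b)*(4 + K))*K - 1099 = K**2*(2 + b)*(4 + K) - 1099 = -1099 + K**2*(2 + b)*(4 + K))
F(2089, 456) - I(-333, -212) = 49*2089 - (-1099 + 2*(-212)**3 + 8*(-212)**2 - 333*(-212)**3 + 4*(-333)*(-212)**2) = 102361 - (-1099 + 2*(-9528128) + 8*44944 - 333*(-9528128) + 4*(-333)*44944) = 102361 - (-1099 - 19056256 + 359552 + 3172866624 - 59865408) = 102361 - 1*3094303413 = 102361 - 3094303413 = -3094201052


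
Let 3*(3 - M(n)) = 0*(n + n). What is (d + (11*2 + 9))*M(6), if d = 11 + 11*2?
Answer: 192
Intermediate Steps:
d = 33 (d = 11 + 22 = 33)
M(n) = 3 (M(n) = 3 - 0*(n + n) = 3 - 0*2*n = 3 - ⅓*0 = 3 + 0 = 3)
(d + (11*2 + 9))*M(6) = (33 + (11*2 + 9))*3 = (33 + (22 + 9))*3 = (33 + 31)*3 = 64*3 = 192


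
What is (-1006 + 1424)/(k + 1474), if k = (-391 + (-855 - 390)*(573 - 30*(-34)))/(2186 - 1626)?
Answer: -58520/289559 ≈ -0.20210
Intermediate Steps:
k = -495919/140 (k = (-391 - 1245*(573 + 1020))/560 = (-391 - 1245*1593)*(1/560) = (-391 - 1983285)*(1/560) = -1983676*1/560 = -495919/140 ≈ -3542.3)
(-1006 + 1424)/(k + 1474) = (-1006 + 1424)/(-495919/140 + 1474) = 418/(-289559/140) = 418*(-140/289559) = -58520/289559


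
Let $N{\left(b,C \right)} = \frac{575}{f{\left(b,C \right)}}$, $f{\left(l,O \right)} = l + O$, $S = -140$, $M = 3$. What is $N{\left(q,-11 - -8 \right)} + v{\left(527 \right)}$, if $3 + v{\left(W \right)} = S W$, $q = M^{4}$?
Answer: $- \frac{5754499}{78} \approx -73776.0$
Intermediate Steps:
$q = 81$ ($q = 3^{4} = 81$)
$f{\left(l,O \right)} = O + l$
$N{\left(b,C \right)} = \frac{575}{C + b}$
$v{\left(W \right)} = -3 - 140 W$
$N{\left(q,-11 - -8 \right)} + v{\left(527 \right)} = \frac{575}{\left(-11 - -8\right) + 81} - 73783 = \frac{575}{\left(-11 + 8\right) + 81} - 73783 = \frac{575}{-3 + 81} - 73783 = \frac{575}{78} - 73783 = - \frac{5754499}{78}$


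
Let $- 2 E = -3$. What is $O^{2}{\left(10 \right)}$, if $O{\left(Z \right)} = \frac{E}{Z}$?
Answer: $\frac{9}{400} \approx 0.0225$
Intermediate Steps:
$E = \frac{3}{2}$ ($E = \left(- \frac{1}{2}\right) \left(-3\right) = \frac{3}{2} \approx 1.5$)
$O{\left(Z \right)} = \frac{3}{2 Z}$
$O^{2}{\left(10 \right)} = \left(\frac{3}{2 \cdot 10}\right)^{2} = \left(\frac{3}{2} \cdot \frac{1}{10}\right)^{2} = \left(\frac{3}{20}\right)^{2} = \frac{9}{400}$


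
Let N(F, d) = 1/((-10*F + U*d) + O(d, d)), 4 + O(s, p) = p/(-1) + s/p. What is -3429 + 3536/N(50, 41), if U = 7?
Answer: -912181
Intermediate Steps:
O(s, p) = -4 - p + s/p (O(s, p) = -4 + (p/(-1) + s/p) = -4 + (p*(-1) + s/p) = -4 + (-p + s/p) = -4 - p + s/p)
N(F, d) = 1/(-3 - 10*F + 6*d) (N(F, d) = 1/((-10*F + 7*d) + (-4 - d + d/d)) = 1/((-10*F + 7*d) + (-4 - d + 1)) = 1/((-10*F + 7*d) + (-3 - d)) = 1/(-3 - 10*F + 6*d))
-3429 + 3536/N(50, 41) = -3429 + 3536/(1/(-3 - 10*50 + 6*41)) = -3429 + 3536/(1/(-3 - 500 + 246)) = -3429 + 3536/(1/(-257)) = -3429 + 3536/(-1/257) = -3429 + 3536*(-257) = -3429 - 908752 = -912181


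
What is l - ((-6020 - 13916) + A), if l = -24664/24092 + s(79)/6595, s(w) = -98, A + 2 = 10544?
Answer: 373104253866/39721685 ≈ 9393.0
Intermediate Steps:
A = 10542 (A = -2 + 10544 = 10542)
l = -41255024/39721685 (l = -24664/24092 - 98/6595 = -24664*1/24092 - 98*1/6595 = -6166/6023 - 98/6595 = -41255024/39721685 ≈ -1.0386)
l - ((-6020 - 13916) + A) = -41255024/39721685 - ((-6020 - 13916) + 10542) = -41255024/39721685 - (-19936 + 10542) = -41255024/39721685 - 1*(-9394) = -41255024/39721685 + 9394 = 373104253866/39721685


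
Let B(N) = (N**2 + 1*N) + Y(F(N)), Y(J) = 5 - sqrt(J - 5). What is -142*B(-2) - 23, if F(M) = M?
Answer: -1017 + 142*I*sqrt(7) ≈ -1017.0 + 375.7*I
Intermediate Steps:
Y(J) = 5 - sqrt(-5 + J)
B(N) = 5 + N + N**2 - sqrt(-5 + N) (B(N) = (N**2 + 1*N) + (5 - sqrt(-5 + N)) = (N**2 + N) + (5 - sqrt(-5 + N)) = (N + N**2) + (5 - sqrt(-5 + N)) = 5 + N + N**2 - sqrt(-5 + N))
-142*B(-2) - 23 = -142*(5 - 2 + (-2)**2 - sqrt(-5 - 2)) - 23 = -142*(5 - 2 + 4 - sqrt(-7)) - 23 = -142*(5 - 2 + 4 - I*sqrt(7)) - 23 = -142*(7 - I*sqrt(7)) - 23 = (-994 + 142*I*sqrt(7)) - 23 = -1017 + 142*I*sqrt(7)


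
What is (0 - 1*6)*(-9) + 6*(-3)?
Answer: 36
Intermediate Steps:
(0 - 1*6)*(-9) + 6*(-3) = (0 - 6)*(-9) - 18 = -6*(-9) - 18 = 54 - 18 = 36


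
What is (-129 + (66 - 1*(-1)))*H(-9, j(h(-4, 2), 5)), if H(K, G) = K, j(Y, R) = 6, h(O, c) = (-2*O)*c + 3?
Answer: 558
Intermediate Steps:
h(O, c) = 3 - 2*O*c (h(O, c) = -2*O*c + 3 = 3 - 2*O*c)
(-129 + (66 - 1*(-1)))*H(-9, j(h(-4, 2), 5)) = (-129 + (66 - 1*(-1)))*(-9) = (-129 + (66 + 1))*(-9) = (-129 + 67)*(-9) = -62*(-9) = 558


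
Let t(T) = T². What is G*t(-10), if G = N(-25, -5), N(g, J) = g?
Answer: -2500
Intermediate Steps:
G = -25
G*t(-10) = -25*(-10)² = -25*100 = -2500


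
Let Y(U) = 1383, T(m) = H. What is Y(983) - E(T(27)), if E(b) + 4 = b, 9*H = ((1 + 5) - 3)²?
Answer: 1386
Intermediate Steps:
H = 1 (H = ((1 + 5) - 3)²/9 = (6 - 3)²/9 = (⅑)*3² = (⅑)*9 = 1)
T(m) = 1
E(b) = -4 + b
Y(983) - E(T(27)) = 1383 - (-4 + 1) = 1383 - 1*(-3) = 1383 + 3 = 1386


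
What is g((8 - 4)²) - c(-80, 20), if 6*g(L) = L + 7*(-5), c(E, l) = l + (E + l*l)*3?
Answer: -5899/6 ≈ -983.17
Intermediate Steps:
c(E, l) = l + 3*E + 3*l² (c(E, l) = l + (E + l²)*3 = l + (3*E + 3*l²) = l + 3*E + 3*l²)
g(L) = -35/6 + L/6 (g(L) = (L + 7*(-5))/6 = (L - 35)/6 = (-35 + L)/6 = -35/6 + L/6)
g((8 - 4)²) - c(-80, 20) = (-35/6 + (8 - 4)²/6) - (20 + 3*(-80) + 3*20²) = (-35/6 + (⅙)*4²) - (20 - 240 + 3*400) = (-35/6 + (⅙)*16) - (20 - 240 + 1200) = (-35/6 + 8/3) - 1*980 = -19/6 - 980 = -5899/6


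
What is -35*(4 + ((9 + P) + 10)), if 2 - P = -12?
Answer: -1295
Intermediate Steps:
P = 14 (P = 2 - 1*(-12) = 2 + 12 = 14)
-35*(4 + ((9 + P) + 10)) = -35*(4 + ((9 + 14) + 10)) = -35*(4 + (23 + 10)) = -35*(4 + 33) = -35*37 = -1295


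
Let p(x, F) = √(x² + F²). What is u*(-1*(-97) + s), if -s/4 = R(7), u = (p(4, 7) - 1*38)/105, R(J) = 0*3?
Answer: -3686/105 + 97*√65/105 ≈ -27.657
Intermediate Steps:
p(x, F) = √(F² + x²)
R(J) = 0
u = -38/105 + √65/105 (u = (√(7² + 4²) - 1*38)/105 = (√(49 + 16) - 38)*(1/105) = (√65 - 38)*(1/105) = (-38 + √65)*(1/105) = -38/105 + √65/105 ≈ -0.28512)
s = 0 (s = -4*0 = 0)
u*(-1*(-97) + s) = (-38/105 + √65/105)*(-1*(-97) + 0) = (-38/105 + √65/105)*(97 + 0) = (-38/105 + √65/105)*97 = -3686/105 + 97*√65/105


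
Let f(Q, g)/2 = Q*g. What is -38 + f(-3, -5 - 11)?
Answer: 58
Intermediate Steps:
f(Q, g) = 2*Q*g (f(Q, g) = 2*(Q*g) = 2*Q*g)
-38 + f(-3, -5 - 11) = -38 + 2*(-3)*(-5 - 11) = -38 + 2*(-3)*(-16) = -38 + 96 = 58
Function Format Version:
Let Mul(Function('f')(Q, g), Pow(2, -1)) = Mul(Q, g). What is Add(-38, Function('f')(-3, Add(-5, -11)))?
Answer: 58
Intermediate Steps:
Function('f')(Q, g) = Mul(2, Q, g) (Function('f')(Q, g) = Mul(2, Mul(Q, g)) = Mul(2, Q, g))
Add(-38, Function('f')(-3, Add(-5, -11))) = Add(-38, Mul(2, -3, Add(-5, -11))) = Add(-38, Mul(2, -3, -16)) = Add(-38, 96) = 58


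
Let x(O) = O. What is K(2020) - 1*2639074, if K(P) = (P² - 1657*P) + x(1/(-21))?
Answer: -40022095/21 ≈ -1.9058e+6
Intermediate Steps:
K(P) = -1/21 + P² - 1657*P (K(P) = (P² - 1657*P) + 1/(-21) = (P² - 1657*P) - 1/21 = -1/21 + P² - 1657*P)
K(2020) - 1*2639074 = (-1/21 + 2020² - 1657*2020) - 1*2639074 = (-1/21 + 4080400 - 3347140) - 2639074 = 15398459/21 - 2639074 = -40022095/21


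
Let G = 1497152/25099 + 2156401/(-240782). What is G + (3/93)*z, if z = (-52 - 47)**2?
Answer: 68728516152933/187345009958 ≈ 366.86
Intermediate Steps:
z = 9801 (z = (-99)**2 = 9801)
G = 306363744165/6043387418 (G = 1497152*(1/25099) + 2156401*(-1/240782) = 1497152/25099 - 2156401/240782 = 306363744165/6043387418 ≈ 50.694)
G + (3/93)*z = 306363744165/6043387418 + (3/93)*9801 = 306363744165/6043387418 + (3*(1/93))*9801 = 306363744165/6043387418 + (1/31)*9801 = 306363744165/6043387418 + 9801/31 = 68728516152933/187345009958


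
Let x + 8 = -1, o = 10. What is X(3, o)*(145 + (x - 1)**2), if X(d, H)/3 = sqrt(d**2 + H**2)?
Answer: 735*sqrt(109) ≈ 7673.6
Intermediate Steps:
x = -9 (x = -8 - 1 = -9)
X(d, H) = 3*sqrt(H**2 + d**2) (X(d, H) = 3*sqrt(d**2 + H**2) = 3*sqrt(H**2 + d**2))
X(3, o)*(145 + (x - 1)**2) = (3*sqrt(10**2 + 3**2))*(145 + (-9 - 1)**2) = (3*sqrt(100 + 9))*(145 + (-10)**2) = (3*sqrt(109))*(145 + 100) = (3*sqrt(109))*245 = 735*sqrt(109)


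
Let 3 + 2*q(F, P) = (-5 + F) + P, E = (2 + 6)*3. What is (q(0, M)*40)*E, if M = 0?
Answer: -3840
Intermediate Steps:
E = 24 (E = 8*3 = 24)
q(F, P) = -4 + F/2 + P/2 (q(F, P) = -3/2 + ((-5 + F) + P)/2 = -3/2 + (-5 + F + P)/2 = -3/2 + (-5/2 + F/2 + P/2) = -4 + F/2 + P/2)
(q(0, M)*40)*E = ((-4 + (1/2)*0 + (1/2)*0)*40)*24 = ((-4 + 0 + 0)*40)*24 = -4*40*24 = -160*24 = -3840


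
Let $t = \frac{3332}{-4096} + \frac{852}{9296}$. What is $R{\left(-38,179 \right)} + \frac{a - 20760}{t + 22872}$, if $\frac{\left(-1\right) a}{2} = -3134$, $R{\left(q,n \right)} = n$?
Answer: $\frac{2427054291969}{13607129723} \approx 178.37$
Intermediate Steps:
$a = 6268$ ($a = \left(-2\right) \left(-3134\right) = 6268$)
$t = - \frac{429445}{594944}$ ($t = 3332 \left(- \frac{1}{4096}\right) + 852 \cdot \frac{1}{9296} = - \frac{833}{1024} + \frac{213}{2324} = - \frac{429445}{594944} \approx -0.72182$)
$R{\left(-38,179 \right)} + \frac{a - 20760}{t + 22872} = 179 + \frac{6268 - 20760}{- \frac{429445}{594944} + 22872} = 179 - \frac{14492}{\frac{13607129723}{594944}} = 179 - \frac{8621928448}{13607129723} = \frac{2427054291969}{13607129723}$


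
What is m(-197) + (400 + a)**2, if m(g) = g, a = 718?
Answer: 1249727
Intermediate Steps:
m(-197) + (400 + a)**2 = -197 + (400 + 718)**2 = -197 + 1118**2 = -197 + 1249924 = 1249727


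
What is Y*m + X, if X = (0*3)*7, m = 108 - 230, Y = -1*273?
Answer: 33306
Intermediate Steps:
Y = -273
m = -122
X = 0 (X = 0*7 = 0)
Y*m + X = -273*(-122) + 0 = 33306 + 0 = 33306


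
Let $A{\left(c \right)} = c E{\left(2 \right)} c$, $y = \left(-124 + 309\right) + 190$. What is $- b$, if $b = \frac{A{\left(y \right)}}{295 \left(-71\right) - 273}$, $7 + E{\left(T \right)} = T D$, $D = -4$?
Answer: $- \frac{2109375}{21218} \approx -99.414$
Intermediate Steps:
$E{\left(T \right)} = -7 - 4 T$ ($E{\left(T \right)} = -7 + T \left(-4\right) = -7 - 4 T$)
$y = 375$ ($y = 185 + 190 = 375$)
$A{\left(c \right)} = - 15 c^{2}$ ($A{\left(c \right)} = c \left(-7 - 8\right) c = c \left(-15\right) c = - 15 c c = - 15 c^{2}$)
$b = \frac{2109375}{21218}$ ($b = \frac{\left(-15\right) 375^{2}}{295 \left(-71\right) - 273} = \frac{\left(-15\right) 140625}{-20945 - 273} = - \frac{2109375}{-21218} = \left(-2109375\right) \left(- \frac{1}{21218}\right) = \frac{2109375}{21218} \approx 99.414$)
$- b = \left(-1\right) \frac{2109375}{21218} = - \frac{2109375}{21218}$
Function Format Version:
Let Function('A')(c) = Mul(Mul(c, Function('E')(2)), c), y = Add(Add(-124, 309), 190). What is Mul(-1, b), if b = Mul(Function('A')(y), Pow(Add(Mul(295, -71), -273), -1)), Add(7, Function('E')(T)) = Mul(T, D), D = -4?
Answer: Rational(-2109375, 21218) ≈ -99.414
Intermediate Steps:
Function('E')(T) = Add(-7, Mul(-4, T)) (Function('E')(T) = Add(-7, Mul(T, -4)) = Add(-7, Mul(-4, T)))
y = 375 (y = Add(185, 190) = 375)
Function('A')(c) = Mul(-15, Pow(c, 2)) (Function('A')(c) = Mul(Mul(c, Add(-7, Mul(-4, 2))), c) = Mul(Mul(c, Add(-7, -8)), c) = Mul(Mul(c, -15), c) = Mul(Mul(-15, c), c) = Mul(-15, Pow(c, 2)))
b = Rational(2109375, 21218) (b = Mul(Mul(-15, Pow(375, 2)), Pow(Add(Mul(295, -71), -273), -1)) = Mul(Mul(-15, 140625), Pow(Add(-20945, -273), -1)) = Mul(-2109375, Pow(-21218, -1)) = Mul(-2109375, Rational(-1, 21218)) = Rational(2109375, 21218) ≈ 99.414)
Mul(-1, b) = Mul(-1, Rational(2109375, 21218)) = Rational(-2109375, 21218)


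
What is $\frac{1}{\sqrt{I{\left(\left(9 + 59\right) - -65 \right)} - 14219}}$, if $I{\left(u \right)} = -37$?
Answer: $- \frac{i \sqrt{11}}{396} \approx - 0.0083753 i$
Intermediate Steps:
$\frac{1}{\sqrt{I{\left(\left(9 + 59\right) - -65 \right)} - 14219}} = \frac{1}{\sqrt{-37 - 14219}} = \frac{1}{\sqrt{-14256}} = \frac{1}{36 i \sqrt{11}} = - \frac{i \sqrt{11}}{396}$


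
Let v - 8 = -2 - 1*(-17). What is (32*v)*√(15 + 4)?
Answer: 736*√19 ≈ 3208.1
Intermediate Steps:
v = 23 (v = 8 + (-2 - 1*(-17)) = 8 + (-2 + 17) = 8 + 15 = 23)
(32*v)*√(15 + 4) = (32*23)*√(15 + 4) = 736*√19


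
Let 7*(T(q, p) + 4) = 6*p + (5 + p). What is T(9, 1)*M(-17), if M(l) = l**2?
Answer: -4624/7 ≈ -660.57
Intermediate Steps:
T(q, p) = -23/7 + p (T(q, p) = -4 + (6*p + (5 + p))/7 = -4 + (5 + 7*p)/7 = -4 + (5/7 + p) = -23/7 + p)
T(9, 1)*M(-17) = (-23/7 + 1)*(-17)**2 = -16/7*289 = -4624/7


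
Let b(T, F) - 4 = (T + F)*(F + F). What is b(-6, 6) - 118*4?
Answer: -468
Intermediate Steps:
b(T, F) = 4 + 2*F*(F + T) (b(T, F) = 4 + (T + F)*(F + F) = 4 + (F + T)*(2*F) = 4 + 2*F*(F + T))
b(-6, 6) - 118*4 = (4 + 2*6² + 2*6*(-6)) - 118*4 = (4 + 2*36 - 72) - 472 = (4 + 72 - 72) - 472 = 4 - 472 = -468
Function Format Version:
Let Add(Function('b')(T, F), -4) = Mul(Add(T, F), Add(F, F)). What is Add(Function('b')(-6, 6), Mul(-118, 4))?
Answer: -468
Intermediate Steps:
Function('b')(T, F) = Add(4, Mul(2, F, Add(F, T))) (Function('b')(T, F) = Add(4, Mul(Add(T, F), Add(F, F))) = Add(4, Mul(Add(F, T), Mul(2, F))) = Add(4, Mul(2, F, Add(F, T))))
Add(Function('b')(-6, 6), Mul(-118, 4)) = Add(Add(4, Mul(2, Pow(6, 2)), Mul(2, 6, -6)), Mul(-118, 4)) = Add(Add(4, Mul(2, 36), -72), -472) = Add(Add(4, 72, -72), -472) = Add(4, -472) = -468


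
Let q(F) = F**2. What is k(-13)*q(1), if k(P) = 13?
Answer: 13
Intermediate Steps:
k(-13)*q(1) = 13*1**2 = 13*1 = 13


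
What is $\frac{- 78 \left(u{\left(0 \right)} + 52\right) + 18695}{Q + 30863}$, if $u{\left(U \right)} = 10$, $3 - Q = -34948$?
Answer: $\frac{13859}{65814} \approx 0.21058$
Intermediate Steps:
$Q = 34951$ ($Q = 3 - -34948 = 3 + 34948 = 34951$)
$\frac{- 78 \left(u{\left(0 \right)} + 52\right) + 18695}{Q + 30863} = \frac{- 78 \left(10 + 52\right) + 18695}{34951 + 30863} = \frac{\left(-78\right) 62 + 18695}{65814} = \left(-4836 + 18695\right) \frac{1}{65814} = 13859 \cdot \frac{1}{65814} = \frac{13859}{65814}$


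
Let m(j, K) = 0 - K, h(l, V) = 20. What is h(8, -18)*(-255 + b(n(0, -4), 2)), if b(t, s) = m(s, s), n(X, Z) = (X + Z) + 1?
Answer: -5140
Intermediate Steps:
m(j, K) = -K
n(X, Z) = 1 + X + Z
b(t, s) = -s
h(8, -18)*(-255 + b(n(0, -4), 2)) = 20*(-255 - 1*2) = 20*(-255 - 2) = 20*(-257) = -5140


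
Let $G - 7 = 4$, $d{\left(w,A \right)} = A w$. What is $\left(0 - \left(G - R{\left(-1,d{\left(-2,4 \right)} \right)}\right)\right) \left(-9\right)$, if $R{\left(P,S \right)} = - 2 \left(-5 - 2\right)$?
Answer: $-27$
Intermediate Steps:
$R{\left(P,S \right)} = 14$ ($R{\left(P,S \right)} = \left(-2\right) \left(-7\right) = 14$)
$G = 11$ ($G = 7 + 4 = 11$)
$\left(0 - \left(G - R{\left(-1,d{\left(-2,4 \right)} \right)}\right)\right) \left(-9\right) = \left(0 + \left(14 - 11\right)\right) \left(-9\right) = \left(0 + 3\right) \left(-9\right) = 3 \left(-9\right) = -27$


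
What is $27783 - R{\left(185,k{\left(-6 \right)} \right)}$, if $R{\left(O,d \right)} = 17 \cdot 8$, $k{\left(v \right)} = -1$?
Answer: $27647$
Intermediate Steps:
$R{\left(O,d \right)} = 136$
$27783 - R{\left(185,k{\left(-6 \right)} \right)} = 27783 - 136 = 27647$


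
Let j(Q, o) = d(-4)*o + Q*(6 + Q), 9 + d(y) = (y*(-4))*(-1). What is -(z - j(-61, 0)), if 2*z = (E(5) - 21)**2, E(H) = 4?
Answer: 6421/2 ≈ 3210.5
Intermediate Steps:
d(y) = -9 + 4*y (d(y) = -9 + (y*(-4))*(-1) = -9 - 4*y*(-1) = -9 + 4*y)
j(Q, o) = -25*o + Q*(6 + Q) (j(Q, o) = (-9 + 4*(-4))*o + Q*(6 + Q) = (-9 - 16)*o + Q*(6 + Q) = -25*o + Q*(6 + Q))
z = 289/2 (z = (4 - 21)**2/2 = (1/2)*(-17)**2 = (1/2)*289 = 289/2 ≈ 144.50)
-(z - j(-61, 0)) = -(289/2 - ((-61)**2 - 25*0 + 6*(-61))) = -(289/2 - (3721 + 0 - 366)) = -(289/2 - 1*3355) = -(289/2 - 3355) = -1*(-6421/2) = 6421/2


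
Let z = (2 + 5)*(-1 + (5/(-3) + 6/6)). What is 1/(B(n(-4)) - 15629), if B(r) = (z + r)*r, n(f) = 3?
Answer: -1/15655 ≈ -6.3877e-5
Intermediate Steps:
z = -35/3 (z = 7*(-1 + (5*(-1/3) + 6*(1/6))) = 7*(-1 + (-5/3 + 1)) = 7*(-1 - 2/3) = 7*(-5/3) = -35/3 ≈ -11.667)
B(r) = r*(-35/3 + r) (B(r) = (-35/3 + r)*r = r*(-35/3 + r))
1/(B(n(-4)) - 15629) = 1/((1/3)*3*(-35 + 3*3) - 15629) = 1/((1/3)*3*(-35 + 9) - 15629) = 1/((1/3)*3*(-26) - 15629) = 1/(-26 - 15629) = 1/(-15655) = -1/15655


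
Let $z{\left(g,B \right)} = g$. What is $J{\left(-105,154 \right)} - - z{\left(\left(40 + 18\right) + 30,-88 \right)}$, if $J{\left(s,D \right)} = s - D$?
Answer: $-171$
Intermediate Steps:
$J{\left(-105,154 \right)} - - z{\left(\left(40 + 18\right) + 30,-88 \right)} = \left(-105 - 154\right) - - (\left(40 + 18\right) + 30) = \left(-105 - 154\right) - - (58 + 30) = -259 - \left(-1\right) 88 = -259 - -88 = -259 + 88 = -171$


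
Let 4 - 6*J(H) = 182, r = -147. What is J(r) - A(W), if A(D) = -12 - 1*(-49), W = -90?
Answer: -200/3 ≈ -66.667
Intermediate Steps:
J(H) = -89/3 (J(H) = 2/3 - 1/6*182 = 2/3 - 91/3 = -89/3)
A(D) = 37 (A(D) = -12 + 49 = 37)
J(r) - A(W) = -89/3 - 1*37 = -89/3 - 37 = -200/3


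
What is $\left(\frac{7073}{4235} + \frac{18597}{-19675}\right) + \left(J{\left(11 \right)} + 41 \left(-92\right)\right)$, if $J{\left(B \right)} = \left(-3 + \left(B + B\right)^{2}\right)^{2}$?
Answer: $\frac{344792743511}{1514975} \approx 2.2759 \cdot 10^{5}$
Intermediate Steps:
$J{\left(B \right)} = \left(-3 + 4 B^{2}\right)^{2}$ ($J{\left(B \right)} = \left(-3 + \left(2 B\right)^{2}\right)^{2} = \left(-3 + 4 B^{2}\right)^{2}$)
$\left(\frac{7073}{4235} + \frac{18597}{-19675}\right) + \left(J{\left(11 \right)} + 41 \left(-92\right)\right) = \left(\frac{7073}{4235} + \frac{18597}{-19675}\right) + \left(\left(-3 + 4 \cdot 11^{2}\right)^{2} + 41 \left(-92\right)\right) = \left(7073 \cdot \frac{1}{4235} + 18597 \left(- \frac{1}{19675}\right)\right) - \left(3772 - \left(-3 + 4 \cdot 121\right)^{2}\right) = \left(\frac{643}{385} - \frac{18597}{19675}\right) - \left(3772 - \left(-3 + 484\right)^{2}\right) = \frac{1098236}{1514975} - \left(3772 - 481^{2}\right) = \frac{1098236}{1514975} + \left(231361 - 3772\right) = \frac{1098236}{1514975} + 227589 = \frac{344792743511}{1514975}$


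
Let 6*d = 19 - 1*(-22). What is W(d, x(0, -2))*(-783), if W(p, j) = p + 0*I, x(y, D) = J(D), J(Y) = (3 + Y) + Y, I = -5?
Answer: -10701/2 ≈ -5350.5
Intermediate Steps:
J(Y) = 3 + 2*Y
x(y, D) = 3 + 2*D
d = 41/6 (d = (19 - 1*(-22))/6 = (19 + 22)/6 = (⅙)*41 = 41/6 ≈ 6.8333)
W(p, j) = p (W(p, j) = p + 0*(-5) = p + 0 = p)
W(d, x(0, -2))*(-783) = (41/6)*(-783) = -10701/2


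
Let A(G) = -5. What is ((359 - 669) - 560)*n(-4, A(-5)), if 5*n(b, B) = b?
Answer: 696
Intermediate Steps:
n(b, B) = b/5
((359 - 669) - 560)*n(-4, A(-5)) = ((359 - 669) - 560)*((1/5)*(-4)) = (-310 - 560)*(-4/5) = -870*(-4/5) = 696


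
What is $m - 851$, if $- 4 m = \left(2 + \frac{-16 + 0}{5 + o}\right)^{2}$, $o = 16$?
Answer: $- \frac{375460}{441} \approx -851.38$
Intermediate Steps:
$m = - \frac{169}{441}$ ($m = - \frac{\left(2 + \frac{-16 + 0}{5 + 16}\right)^{2}}{4} = - \frac{\left(2 - \frac{16}{21}\right)^{2}}{4} = - \frac{\left(\frac{26}{21}\right)^{2}}{4} = \left(- \frac{1}{4}\right) \frac{676}{441} = - \frac{169}{441} \approx -0.38322$)
$m - 851 = - \frac{169}{441} - 851 = - \frac{375460}{441}$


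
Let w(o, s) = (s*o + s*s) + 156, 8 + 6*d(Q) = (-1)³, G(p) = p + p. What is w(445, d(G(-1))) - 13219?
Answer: -54913/4 ≈ -13728.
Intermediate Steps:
G(p) = 2*p
d(Q) = -3/2 (d(Q) = -4/3 + (⅙)*(-1)³ = -4/3 + (⅙)*(-1) = -4/3 - ⅙ = -3/2)
w(o, s) = 156 + s² + o*s (w(o, s) = (o*s + s²) + 156 = (s² + o*s) + 156 = 156 + s² + o*s)
w(445, d(G(-1))) - 13219 = (156 + (-3/2)² + 445*(-3/2)) - 13219 = (156 + 9/4 - 1335/2) - 13219 = -2037/4 - 13219 = -54913/4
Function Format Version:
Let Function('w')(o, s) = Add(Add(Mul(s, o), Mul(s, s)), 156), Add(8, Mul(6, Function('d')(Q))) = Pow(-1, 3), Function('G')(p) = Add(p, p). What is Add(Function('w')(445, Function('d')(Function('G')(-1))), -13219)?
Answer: Rational(-54913, 4) ≈ -13728.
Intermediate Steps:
Function('G')(p) = Mul(2, p)
Function('d')(Q) = Rational(-3, 2) (Function('d')(Q) = Add(Rational(-4, 3), Mul(Rational(1, 6), Pow(-1, 3))) = Add(Rational(-4, 3), Mul(Rational(1, 6), -1)) = Add(Rational(-4, 3), Rational(-1, 6)) = Rational(-3, 2))
Function('w')(o, s) = Add(156, Pow(s, 2), Mul(o, s)) (Function('w')(o, s) = Add(Add(Mul(o, s), Pow(s, 2)), 156) = Add(Add(Pow(s, 2), Mul(o, s)), 156) = Add(156, Pow(s, 2), Mul(o, s)))
Add(Function('w')(445, Function('d')(Function('G')(-1))), -13219) = Add(Add(156, Pow(Rational(-3, 2), 2), Mul(445, Rational(-3, 2))), -13219) = Add(Add(156, Rational(9, 4), Rational(-1335, 2)), -13219) = Add(Rational(-2037, 4), -13219) = Rational(-54913, 4)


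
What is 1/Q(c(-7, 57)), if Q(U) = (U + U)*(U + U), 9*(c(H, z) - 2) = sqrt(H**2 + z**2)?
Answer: 146691/17689352 - 729*sqrt(3298)/8844676 ≈ 0.0035592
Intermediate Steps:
c(H, z) = 2 + sqrt(H**2 + z**2)/9
Q(U) = 4*U**2 (Q(U) = (2*U)*(2*U) = 4*U**2)
1/Q(c(-7, 57)) = 1/(4*(2 + sqrt((-7)**2 + 57**2)/9)**2) = 1/(4*(2 + sqrt(49 + 3249)/9)**2) = 1/(4*(2 + sqrt(3298)/9)**2)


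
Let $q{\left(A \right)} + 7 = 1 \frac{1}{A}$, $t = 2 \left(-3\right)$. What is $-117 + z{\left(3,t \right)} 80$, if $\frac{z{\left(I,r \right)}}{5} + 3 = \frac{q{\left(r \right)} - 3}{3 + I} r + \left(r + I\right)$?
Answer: $\frac{4649}{3} \approx 1549.7$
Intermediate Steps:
$t = -6$
$q{\left(A \right)} = -7 + \frac{1}{A}$ ($q{\left(A \right)} = -7 + 1 \frac{1}{A} = -7 + \frac{1}{A}$)
$z{\left(I,r \right)} = -15 + 5 I + 5 r + \frac{5 r \left(-10 + \frac{1}{r}\right)}{3 + I}$ ($z{\left(I,r \right)} = -15 + 5 \left(\frac{\left(-7 + \frac{1}{r}\right) - 3}{3 + I} r + \left(r + I\right)\right) = -15 + 5 \left(\frac{-10 + \frac{1}{r}}{3 + I} r + \left(I + r\right)\right) = -15 + 5 \left(\frac{r \left(-10 + \frac{1}{r}\right)}{3 + I} + \left(I + r\right)\right) = -15 + 5 \left(I + r + \frac{r \left(-10 + \frac{1}{r}\right)}{3 + I}\right) = -15 + \left(5 I + 5 r + \frac{5 r \left(-10 + \frac{1}{r}\right)}{3 + I}\right) = -15 + 5 I + 5 r + \frac{5 r \left(-10 + \frac{1}{r}\right)}{3 + I}$)
$-117 + z{\left(3,t \right)} 80 = -117 + \frac{5 \left(-8 + 3^{2} - -42 + 3 \left(-6\right)\right)}{3 + 3} \cdot 80 = -117 + \frac{5 \left(-8 + 9 + 42 - 18\right)}{6} \cdot 80 = -117 + 5 \cdot \frac{1}{6} \cdot 25 \cdot 80 = -117 + \frac{125}{6} \cdot 80 = -117 + \frac{5000}{3} = \frac{4649}{3}$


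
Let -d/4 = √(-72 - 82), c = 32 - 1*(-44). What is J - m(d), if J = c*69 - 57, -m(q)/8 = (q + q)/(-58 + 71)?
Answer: 5187 - 64*I*√154/13 ≈ 5187.0 - 61.094*I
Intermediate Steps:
c = 76 (c = 32 + 44 = 76)
d = -4*I*√154 (d = -4*√(-72 - 82) = -4*I*√154 ≈ -49.639*I)
m(q) = -16*q/13 (m(q) = -8*(q + q)/(-58 + 71) = -8*2*q/13 = -16*q/13)
J = 5187 (J = 76*69 - 57 = 5244 - 57 = 5187)
J - m(d) = 5187 - (-16)*(-4*I*√154)/13 = 5187 - 64*I*√154/13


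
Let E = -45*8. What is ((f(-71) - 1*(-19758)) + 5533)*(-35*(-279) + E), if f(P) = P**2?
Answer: 285272460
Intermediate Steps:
E = -360
((f(-71) - 1*(-19758)) + 5533)*(-35*(-279) + E) = (((-71)**2 - 1*(-19758)) + 5533)*(-35*(-279) - 360) = ((5041 + 19758) + 5533)*(9765 - 360) = (24799 + 5533)*9405 = 30332*9405 = 285272460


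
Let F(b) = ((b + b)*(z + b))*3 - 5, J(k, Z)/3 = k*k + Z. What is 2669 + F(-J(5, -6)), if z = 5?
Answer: 20448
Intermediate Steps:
J(k, Z) = 3*Z + 3*k² (J(k, Z) = 3*(k*k + Z) = 3*(k² + Z) = 3*(Z + k²) = 3*Z + 3*k²)
F(b) = -5 + 6*b*(5 + b) (F(b) = ((b + b)*(5 + b))*3 - 5 = ((2*b)*(5 + b))*3 - 5 = (2*b*(5 + b))*3 - 5 = 6*b*(5 + b) - 5 = -5 + 6*b*(5 + b))
2669 + F(-J(5, -6)) = 2669 + (-5 + 6*(-(3*(-6) + 3*5²))² + 30*(-(3*(-6) + 3*5²))) = 2669 + (-5 + 6*(-(-18 + 3*25))² + 30*(-(-18 + 3*25))) = 2669 + (-5 + 6*(-(-18 + 75))² + 30*(-(-18 + 75))) = 2669 + (-5 + 6*(-1*57)² + 30*(-1*57)) = 2669 + (-5 + 6*(-57)² + 30*(-57)) = 2669 + (-5 + 6*3249 - 1710) = 2669 + (-5 + 19494 - 1710) = 2669 + 17779 = 20448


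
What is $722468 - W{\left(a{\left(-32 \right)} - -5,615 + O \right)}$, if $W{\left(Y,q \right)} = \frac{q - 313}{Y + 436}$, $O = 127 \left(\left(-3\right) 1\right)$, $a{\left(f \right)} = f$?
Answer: $\frac{295489491}{409} \approx 7.2247 \cdot 10^{5}$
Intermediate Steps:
$O = -381$ ($O = 127 \left(-3\right) = -381$)
$W{\left(Y,q \right)} = \frac{-313 + q}{436 + Y}$
$722468 - W{\left(a{\left(-32 \right)} - -5,615 + O \right)} = 722468 - \frac{-313 + \left(615 - 381\right)}{436 - 27} = 722468 - \frac{-313 + 234}{436 + \left(-32 + 5\right)} = 722468 - \frac{1}{436 - 27} \left(-79\right) = 722468 - \frac{1}{409} \left(-79\right) = 722468 - - \frac{79}{409} = 722468 + \frac{79}{409} = \frac{295489491}{409}$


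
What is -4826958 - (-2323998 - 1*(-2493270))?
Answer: -4996230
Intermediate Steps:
-4826958 - (-2323998 - 1*(-2493270)) = -4826958 - (-2323998 + 2493270) = -4826958 - 1*169272 = -4826958 - 169272 = -4996230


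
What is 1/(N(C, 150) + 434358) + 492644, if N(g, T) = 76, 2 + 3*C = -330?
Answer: 214021303497/434434 ≈ 4.9264e+5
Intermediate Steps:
C = -332/3 (C = -⅔ + (⅓)*(-330) = -⅔ - 110 = -332/3 ≈ -110.67)
1/(N(C, 150) + 434358) + 492644 = 1/(76 + 434358) + 492644 = 1/434434 + 492644 = 214021303497/434434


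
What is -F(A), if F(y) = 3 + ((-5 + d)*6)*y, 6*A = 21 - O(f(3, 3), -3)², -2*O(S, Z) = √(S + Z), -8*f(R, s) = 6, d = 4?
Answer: 303/16 ≈ 18.938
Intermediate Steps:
f(R, s) = -¾ (f(R, s) = -⅛*6 = -¾)
O(S, Z) = -√(S + Z)/2
A = 117/32 (A = (21 - (-√(-¾ - 3)/2)²)/6 = (21 - (-I*√15/4)²)/6 = (21 - 1*(-15/16))/6 = (21 + 15/16)/6 = (⅙)*(351/16) = 117/32 ≈ 3.6563)
F(y) = 3 - 6*y (F(y) = 3 + ((-5 + 4)*6)*y = 3 + (-1*6)*y = 3 - 6*y)
-F(A) = -(3 - 6*117/32) = -(3 - 351/16) = -1*(-303/16) = 303/16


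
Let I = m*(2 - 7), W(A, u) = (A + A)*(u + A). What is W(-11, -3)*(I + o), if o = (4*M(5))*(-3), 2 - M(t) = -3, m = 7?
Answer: -29260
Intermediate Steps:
W(A, u) = 2*A*(A + u) (W(A, u) = (2*A)*(A + u) = 2*A*(A + u))
M(t) = 5 (M(t) = 2 - 1*(-3) = 2 + 3 = 5)
I = -35 (I = 7*(2 - 7) = 7*(-5) = -35)
o = -60 (o = (4*5)*(-3) = 20*(-3) = -60)
W(-11, -3)*(I + o) = (2*(-11)*(-11 - 3))*(-35 - 60) = (2*(-11)*(-14))*(-95) = 308*(-95) = -29260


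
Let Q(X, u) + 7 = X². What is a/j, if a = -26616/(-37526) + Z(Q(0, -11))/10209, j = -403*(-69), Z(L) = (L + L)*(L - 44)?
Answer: 49752718/1775490547623 ≈ 2.8022e-5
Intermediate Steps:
Q(X, u) = -7 + X²
Z(L) = 2*L*(-44 + L) (Z(L) = (2*L)*(-44 + L) = 2*L*(-44 + L))
j = 27807
a = 49752718/63850489 (a = -26616/(-37526) + (2*(-7 + 0²)*(-44 + (-7 + 0²)))/10209 = -26616*(-1/37526) + (2*(-7 + 0)*(-44 + (-7 + 0)))*(1/10209) = 13308/18763 + (2*(-7)*(-44 - 7))*(1/10209) = 13308/18763 + (2*(-7)*(-51))*(1/10209) = 13308/18763 + 714*(1/10209) = 13308/18763 + 238/3403 = 49752718/63850489 ≈ 0.77921)
a/j = (49752718/63850489)/27807 = (49752718/63850489)*(1/27807) = 49752718/1775490547623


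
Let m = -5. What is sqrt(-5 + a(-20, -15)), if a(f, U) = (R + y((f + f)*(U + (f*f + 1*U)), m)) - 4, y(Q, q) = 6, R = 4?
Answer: 1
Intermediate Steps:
a(f, U) = 6 (a(f, U) = (4 + 6) - 4 = 10 - 4 = 6)
sqrt(-5 + a(-20, -15)) = sqrt(-5 + 6) = sqrt(1) = 1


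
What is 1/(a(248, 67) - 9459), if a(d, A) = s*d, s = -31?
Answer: -1/17147 ≈ -5.8319e-5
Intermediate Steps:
a(d, A) = -31*d
1/(a(248, 67) - 9459) = 1/(-31*248 - 9459) = 1/(-7688 - 9459) = 1/(-17147) = -1/17147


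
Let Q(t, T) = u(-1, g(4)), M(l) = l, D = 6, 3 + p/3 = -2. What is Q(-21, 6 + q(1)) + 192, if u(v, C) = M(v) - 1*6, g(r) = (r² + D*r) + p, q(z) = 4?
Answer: 185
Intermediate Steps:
p = -15 (p = -9 + 3*(-2) = -9 - 6 = -15)
g(r) = -15 + r² + 6*r (g(r) = (r² + 6*r) - 15 = -15 + r² + 6*r)
u(v, C) = -6 + v (u(v, C) = v - 1*6 = v - 6 = -6 + v)
Q(t, T) = -7 (Q(t, T) = -6 - 1 = -7)
Q(-21, 6 + q(1)) + 192 = -7 + 192 = 185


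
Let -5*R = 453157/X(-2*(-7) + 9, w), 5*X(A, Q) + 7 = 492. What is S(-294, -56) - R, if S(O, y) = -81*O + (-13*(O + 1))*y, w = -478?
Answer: -91449493/485 ≈ -1.8856e+5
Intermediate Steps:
X(A, Q) = 97 (X(A, Q) = -7/5 + (⅕)*492 = -7/5 + 492/5 = 97)
S(O, y) = -81*O + y*(-13 - 13*O) (S(O, y) = -81*O + (-13*(1 + O))*y = -81*O + (-13 - 13*O)*y = -81*O + y*(-13 - 13*O))
R = -453157/485 (R = -453157/(5*97) = -⅕*453157/97 = -453157/485 ≈ -934.34)
S(-294, -56) - R = (-81*(-294) - 13*(-56) - 13*(-294)*(-56)) - 1*(-453157/485) = (23814 + 728 - 214032) + 453157/485 = -189490 + 453157/485 = -91449493/485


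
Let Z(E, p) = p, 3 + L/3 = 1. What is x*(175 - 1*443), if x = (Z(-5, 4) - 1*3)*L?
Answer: 1608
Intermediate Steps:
L = -6 (L = -9 + 3*1 = -9 + 3 = -6)
x = -6 (x = (4 - 1*3)*(-6) = (4 - 3)*(-6) = 1*(-6) = -6)
x*(175 - 1*443) = -6*(175 - 1*443) = -6*(175 - 443) = -6*(-268) = 1608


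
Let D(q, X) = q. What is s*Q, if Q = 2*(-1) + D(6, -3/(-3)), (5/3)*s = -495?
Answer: -1188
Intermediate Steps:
s = -297 (s = (⅗)*(-495) = -297)
Q = 4 (Q = 2*(-1) + 6 = -2 + 6 = 4)
s*Q = -297*4 = -1188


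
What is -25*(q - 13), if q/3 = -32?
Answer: 2725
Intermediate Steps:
q = -96 (q = 3*(-32) = -96)
-25*(q - 13) = -25*(-96 - 13) = -25*(-109) = 2725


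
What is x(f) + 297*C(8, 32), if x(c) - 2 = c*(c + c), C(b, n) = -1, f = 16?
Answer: 217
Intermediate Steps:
x(c) = 2 + 2*c² (x(c) = 2 + c*(c + c) = 2 + c*(2*c) = 2 + 2*c²)
x(f) + 297*C(8, 32) = (2 + 2*16²) + 297*(-1) = (2 + 2*256) - 297 = (2 + 512) - 297 = 514 - 297 = 217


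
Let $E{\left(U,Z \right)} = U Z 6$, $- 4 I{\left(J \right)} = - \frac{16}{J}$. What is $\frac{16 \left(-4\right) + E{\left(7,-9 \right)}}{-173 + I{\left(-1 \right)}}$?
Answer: $\frac{442}{177} \approx 2.4972$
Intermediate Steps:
$I{\left(J \right)} = \frac{4}{J}$ ($I{\left(J \right)} = - \frac{\left(-16\right) \frac{1}{J}}{4} = \frac{4}{J}$)
$E{\left(U,Z \right)} = 6 U Z$
$\frac{16 \left(-4\right) + E{\left(7,-9 \right)}}{-173 + I{\left(-1 \right)}} = \frac{16 \left(-4\right) + 6 \cdot 7 \left(-9\right)}{-173 + \frac{4}{-1}} = \frac{-64 - 378}{-173 + 4 \left(-1\right)} = - \frac{442}{-173 - 4} = - \frac{442}{-177} = \left(-442\right) \left(- \frac{1}{177}\right) = \frac{442}{177}$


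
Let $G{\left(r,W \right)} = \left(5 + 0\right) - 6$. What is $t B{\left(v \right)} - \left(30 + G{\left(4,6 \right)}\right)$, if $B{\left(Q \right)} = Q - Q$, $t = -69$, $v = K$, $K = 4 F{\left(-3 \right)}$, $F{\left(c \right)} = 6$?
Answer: $-29$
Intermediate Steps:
$G{\left(r,W \right)} = -1$ ($G{\left(r,W \right)} = 5 - 6 = -1$)
$K = 24$ ($K = 4 \cdot 6 = 24$)
$v = 24$
$B{\left(Q \right)} = 0$
$t B{\left(v \right)} - \left(30 + G{\left(4,6 \right)}\right) = \left(-69\right) 0 - 29 = 0 + \left(-30 + 1\right) = 0 - 29 = -29$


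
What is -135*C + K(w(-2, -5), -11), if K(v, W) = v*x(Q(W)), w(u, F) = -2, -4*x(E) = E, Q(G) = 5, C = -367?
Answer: 99095/2 ≈ 49548.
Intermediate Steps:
x(E) = -E/4
K(v, W) = -5*v/4 (K(v, W) = v*(-1/4*5) = v*(-5/4) = -5*v/4)
-135*C + K(w(-2, -5), -11) = -135*(-367) - 5/4*(-2) = 49545 + 5/2 = 99095/2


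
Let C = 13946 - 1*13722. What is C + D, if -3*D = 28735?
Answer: -28063/3 ≈ -9354.3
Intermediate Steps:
D = -28735/3 (D = -⅓*28735 = -28735/3 ≈ -9578.3)
C = 224 (C = 13946 - 13722 = 224)
C + D = 224 - 28735/3 = -28063/3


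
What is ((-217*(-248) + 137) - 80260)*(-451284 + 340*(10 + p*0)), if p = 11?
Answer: 11782484388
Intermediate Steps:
((-217*(-248) + 137) - 80260)*(-451284 + 340*(10 + p*0)) = ((-217*(-248) + 137) - 80260)*(-451284 + 340*(10 + 11*0)) = ((53816 + 137) - 80260)*(-451284 + 340*(10 + 0)) = (53953 - 80260)*(-451284 + 340*10) = -26307*(-451284 + 3400) = -26307*(-447884) = 11782484388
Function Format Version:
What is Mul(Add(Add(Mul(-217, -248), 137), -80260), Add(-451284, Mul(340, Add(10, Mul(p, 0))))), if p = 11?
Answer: 11782484388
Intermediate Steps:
Mul(Add(Add(Mul(-217, -248), 137), -80260), Add(-451284, Mul(340, Add(10, Mul(p, 0))))) = Mul(Add(Add(Mul(-217, -248), 137), -80260), Add(-451284, Mul(340, Add(10, Mul(11, 0))))) = Mul(Add(Add(53816, 137), -80260), Add(-451284, Mul(340, Add(10, 0)))) = Mul(Add(53953, -80260), Add(-451284, Mul(340, 10))) = Mul(-26307, Add(-451284, 3400)) = Mul(-26307, -447884) = 11782484388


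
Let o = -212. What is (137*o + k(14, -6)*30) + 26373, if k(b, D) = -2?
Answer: -2731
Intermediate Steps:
(137*o + k(14, -6)*30) + 26373 = (137*(-212) - 2*30) + 26373 = (-29044 - 60) + 26373 = -29104 + 26373 = -2731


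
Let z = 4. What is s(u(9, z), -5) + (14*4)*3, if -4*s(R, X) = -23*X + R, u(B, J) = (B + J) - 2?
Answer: 273/2 ≈ 136.50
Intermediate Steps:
u(B, J) = -2 + B + J
s(R, X) = -R/4 + 23*X/4 (s(R, X) = -(-23*X + R)/4 = -(R - 23*X)/4 = -R/4 + 23*X/4)
s(u(9, z), -5) + (14*4)*3 = (-(-2 + 9 + 4)/4 + (23/4)*(-5)) + (14*4)*3 = (-¼*11 - 115/4) + 56*3 = (-11/4 - 115/4) + 168 = -63/2 + 168 = 273/2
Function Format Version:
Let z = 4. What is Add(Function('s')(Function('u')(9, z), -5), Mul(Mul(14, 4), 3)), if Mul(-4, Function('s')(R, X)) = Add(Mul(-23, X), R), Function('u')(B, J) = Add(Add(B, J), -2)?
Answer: Rational(273, 2) ≈ 136.50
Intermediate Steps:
Function('u')(B, J) = Add(-2, B, J)
Function('s')(R, X) = Add(Mul(Rational(-1, 4), R), Mul(Rational(23, 4), X)) (Function('s')(R, X) = Mul(Rational(-1, 4), Add(Mul(-23, X), R)) = Mul(Rational(-1, 4), Add(R, Mul(-23, X))) = Add(Mul(Rational(-1, 4), R), Mul(Rational(23, 4), X)))
Add(Function('s')(Function('u')(9, z), -5), Mul(Mul(14, 4), 3)) = Add(Add(Mul(Rational(-1, 4), Add(-2, 9, 4)), Mul(Rational(23, 4), -5)), Mul(Mul(14, 4), 3)) = Add(Add(Mul(Rational(-1, 4), 11), Rational(-115, 4)), Mul(56, 3)) = Add(Add(Rational(-11, 4), Rational(-115, 4)), 168) = Add(Rational(-63, 2), 168) = Rational(273, 2)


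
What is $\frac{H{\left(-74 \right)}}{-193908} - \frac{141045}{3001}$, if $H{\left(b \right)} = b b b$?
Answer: $- \frac{6533419159}{145479477} \approx -44.91$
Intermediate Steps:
$H{\left(b \right)} = b^{3}$ ($H{\left(b \right)} = b^{2} b = b^{3}$)
$\frac{H{\left(-74 \right)}}{-193908} - \frac{141045}{3001} = \frac{\left(-74\right)^{3}}{-193908} - \frac{141045}{3001} = \left(-405224\right) \left(- \frac{1}{193908}\right) - \frac{141045}{3001} = \frac{101306}{48477} - \frac{141045}{3001} = - \frac{6533419159}{145479477}$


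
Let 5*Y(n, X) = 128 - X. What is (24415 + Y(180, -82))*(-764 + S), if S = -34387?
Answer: -859688007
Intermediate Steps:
Y(n, X) = 128/5 - X/5 (Y(n, X) = (128 - X)/5 = 128/5 - X/5)
(24415 + Y(180, -82))*(-764 + S) = (24415 + (128/5 - ⅕*(-82)))*(-764 - 34387) = (24415 + (128/5 + 82/5))*(-35151) = (24415 + 42)*(-35151) = 24457*(-35151) = -859688007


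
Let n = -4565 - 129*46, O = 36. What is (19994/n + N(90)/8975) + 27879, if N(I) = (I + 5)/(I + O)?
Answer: 66195803778071/2374558830 ≈ 27877.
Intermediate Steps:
n = -10499 (n = -4565 - 1*5934 = -4565 - 5934 = -10499)
N(I) = (5 + I)/(36 + I) (N(I) = (I + 5)/(I + 36) = (5 + I)/(36 + I))
(19994/n + N(90)/8975) + 27879 = (19994/(-10499) + ((5 + 90)/(36 + 90))/8975) + 27879 = (19994*(-1/10499) + (95/126)*(1/8975)) + 27879 = (-19994/10499 + ((1/126)*95)*(1/8975)) + 27879 = (-19994/10499 + (95/126)*(1/8975)) + 27879 = (-19994/10499 + 19/226170) + 27879 = -4521843499/2374558830 + 27879 = 66195803778071/2374558830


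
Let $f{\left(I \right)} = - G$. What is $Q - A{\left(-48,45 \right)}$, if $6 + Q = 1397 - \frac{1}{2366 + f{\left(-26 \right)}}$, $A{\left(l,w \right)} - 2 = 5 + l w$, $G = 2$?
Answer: $\frac{8378015}{2364} \approx 3544.0$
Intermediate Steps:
$f{\left(I \right)} = -2$ ($f{\left(I \right)} = \left(-1\right) 2 = -2$)
$A{\left(l,w \right)} = 7 + l w$ ($A{\left(l,w \right)} = 2 + \left(5 + l w\right) = 7 + l w$)
$Q = \frac{3288323}{2364}$ ($Q = -6 + \left(1397 - \frac{1}{2366 - 2}\right) = -6 + \left(1397 - \frac{1}{2364}\right) = -6 + \frac{3302507}{2364} = \frac{3288323}{2364} \approx 1391.0$)
$Q - A{\left(-48,45 \right)} = \frac{3288323}{2364} - \left(7 - 2160\right) = \frac{3288323}{2364} - -2153 = \frac{3288323}{2364} + 2153 = \frac{8378015}{2364}$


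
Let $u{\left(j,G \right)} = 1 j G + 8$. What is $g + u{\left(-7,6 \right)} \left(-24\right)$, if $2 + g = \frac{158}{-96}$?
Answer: $\frac{38993}{48} \approx 812.35$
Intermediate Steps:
$u{\left(j,G \right)} = 8 + G j$ ($u{\left(j,G \right)} = j G + 8 = G j + 8 = 8 + G j$)
$g = - \frac{175}{48}$ ($g = -2 + \frac{158}{-96} = -2 + 158 \left(- \frac{1}{96}\right) = -2 - \frac{79}{48} = - \frac{175}{48} \approx -3.6458$)
$g + u{\left(-7,6 \right)} \left(-24\right) = - \frac{175}{48} + \left(8 + 6 \left(-7\right)\right) \left(-24\right) = - \frac{175}{48} + \left(8 - 42\right) \left(-24\right) = - \frac{175}{48} - -816 = - \frac{175}{48} + 816 = \frac{38993}{48}$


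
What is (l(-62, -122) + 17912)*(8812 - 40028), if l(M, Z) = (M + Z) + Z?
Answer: -549588896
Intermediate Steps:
l(M, Z) = M + 2*Z
(l(-62, -122) + 17912)*(8812 - 40028) = ((-62 + 2*(-122)) + 17912)*(8812 - 40028) = ((-62 - 244) + 17912)*(-31216) = (-306 + 17912)*(-31216) = 17606*(-31216) = -549588896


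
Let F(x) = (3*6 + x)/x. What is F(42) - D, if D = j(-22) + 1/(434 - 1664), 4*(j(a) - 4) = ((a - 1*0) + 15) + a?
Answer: 80579/17220 ≈ 4.6794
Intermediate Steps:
j(a) = 31/4 + a/2 (j(a) = 4 + (((a - 1*0) + 15) + a)/4 = 4 + (((a + 0) + 15) + a)/4 = 4 + ((a + 15) + a)/4 = 4 + ((15 + a) + a)/4 = 4 + (15 + 2*a)/4 = 4 + (15/4 + a/2) = 31/4 + a/2)
F(x) = (18 + x)/x
D = -7997/2460 (D = (31/4 + (½)*(-22)) + 1/(434 - 1664) = (31/4 - 11) + 1/(-1230) = -13/4 - 1/1230 = -7997/2460 ≈ -3.2508)
F(42) - D = (18 + 42)/42 - 1*(-7997/2460) = (1/42)*60 + 7997/2460 = 10/7 + 7997/2460 = 80579/17220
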